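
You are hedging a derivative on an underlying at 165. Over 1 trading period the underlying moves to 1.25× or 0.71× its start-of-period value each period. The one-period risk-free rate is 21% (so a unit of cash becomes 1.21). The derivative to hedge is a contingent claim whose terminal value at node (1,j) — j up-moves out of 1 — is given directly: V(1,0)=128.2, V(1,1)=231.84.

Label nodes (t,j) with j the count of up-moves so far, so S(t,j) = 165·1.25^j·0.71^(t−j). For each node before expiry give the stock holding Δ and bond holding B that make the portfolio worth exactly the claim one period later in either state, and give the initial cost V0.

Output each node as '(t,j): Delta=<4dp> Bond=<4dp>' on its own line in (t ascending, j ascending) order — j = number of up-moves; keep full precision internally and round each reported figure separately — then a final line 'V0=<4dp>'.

Risk-neutral probability p* = (R−d)/(u−d) = (1.21−0.71)/(1.25−0.71) = 0.9259.
Terminal payoffs: V(1,0)=128.2000, V(1,1)=231.8400
(0,0): S=165.0000. Δ = (V_up−V_dn)/(S_up−S_dn) = (231.8400−128.2000)/(206.2500−117.1500) = 1.1632. V = [p*·231.8400 + (1−p*)·128.2000]/1.21 = 185.2586. B = V − Δ·S = -6.6673.
Self-financing check: at every node Δ·S+B equals the discounted successor values.

(0,0): Delta=1.1632 Bond=-6.6673
V0=185.2586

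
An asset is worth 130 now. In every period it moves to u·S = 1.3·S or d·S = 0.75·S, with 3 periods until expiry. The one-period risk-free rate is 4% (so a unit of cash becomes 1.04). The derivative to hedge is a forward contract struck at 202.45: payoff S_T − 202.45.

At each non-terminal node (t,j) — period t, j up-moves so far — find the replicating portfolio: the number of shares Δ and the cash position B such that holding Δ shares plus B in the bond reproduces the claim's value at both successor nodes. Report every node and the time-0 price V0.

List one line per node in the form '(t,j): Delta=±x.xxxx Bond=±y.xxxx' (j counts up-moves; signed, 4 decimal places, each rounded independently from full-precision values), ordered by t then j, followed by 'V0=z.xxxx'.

(0,0): Delta=1.0000 Bond=-179.9773
(1,0): Delta=1.0000 Bond=-187.1764
(1,1): Delta=1.0000 Bond=-187.1764
(2,0): Delta=1.0000 Bond=-194.6635
(2,1): Delta=1.0000 Bond=-194.6635
(2,2): Delta=1.0000 Bond=-194.6635
V0=-49.9773

No-arbitrage ⇒ martingale measure with p* = (R−d)/(u−d) = 0.5273.
Terminal payoffs: V(3,0)=-147.6062, V(3,1)=-107.3875, V(3,2)=-37.6750, V(3,3)=83.1600
  t=2,j=0: stock 73.1250 → up 95.0625 (V=-107.3875), down 54.8438 (V=-147.6062). Price -121.5385; hedge Δ=1.0000, bond B=-194.6635.
  t=2,j=1: stock 126.7500 → up 164.7750 (V=-37.6750), down 95.0625 (V=-107.3875). Price -67.9135; hedge Δ=1.0000, bond B=-194.6635.
  t=2,j=2: stock 219.7000 → up 285.6100 (V=83.1600), down 164.7750 (V=-37.6750). Price 25.0365; hedge Δ=1.0000, bond B=-194.6635.
  t=1,j=0: stock 97.5000 → up 126.7500 (V=-67.9135), down 73.1250 (V=-121.5385). Price -89.6764; hedge Δ=1.0000, bond B=-187.1764.
  t=1,j=1: stock 169.0000 → up 219.7000 (V=25.0365), down 126.7500 (V=-67.9135). Price -18.1764; hedge Δ=1.0000, bond B=-187.1764.
  t=0,j=0: stock 130.0000 → up 169.0000 (V=-18.1764), down 97.5000 (V=-89.6764). Price -49.9773; hedge Δ=1.0000, bond B=-179.9773.
Self-financing check: at every node Δ·S+B equals the discounted successor values.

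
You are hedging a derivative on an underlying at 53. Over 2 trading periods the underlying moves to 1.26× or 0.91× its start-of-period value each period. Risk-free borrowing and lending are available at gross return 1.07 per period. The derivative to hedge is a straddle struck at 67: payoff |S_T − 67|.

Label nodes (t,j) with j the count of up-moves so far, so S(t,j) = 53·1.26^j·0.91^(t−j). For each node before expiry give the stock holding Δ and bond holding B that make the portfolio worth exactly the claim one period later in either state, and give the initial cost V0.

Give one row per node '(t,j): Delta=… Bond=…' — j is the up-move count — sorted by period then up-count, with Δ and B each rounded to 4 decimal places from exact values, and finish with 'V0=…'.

(0,0): Delta=-0.2103 Bond=22.9270
(1,0): Delta=-1.0000 Bond=62.6168
(1,1): Delta=0.4669 Bond=-20.6940
V0=11.7786

No-arbitrage ⇒ martingale measure with p* = (R−d)/(u−d) = 0.4571.
Terminal values V(2,·): V(2,0)=23.1107, V(2,1)=6.2302, V(2,2)=17.1428
  t=1,j=0: stock 48.2300 → up 60.7698 (V=6.2302), down 43.8893 (V=23.1107). Price 14.3868; hedge Δ=-1.0000, bond B=62.6168.
  t=1,j=1: stock 66.7800 → up 84.1428 (V=17.1428), down 60.7698 (V=6.2302). Price 10.4849; hedge Δ=0.4669, bond B=-20.6940.
  t=0,j=0: stock 53.0000 → up 66.7800 (V=10.4849), down 48.2300 (V=14.3868). Price 11.7786; hedge Δ=-0.2103, bond B=22.9270.
Self-financing check: at every node Δ·S+B equals the discounted successor values.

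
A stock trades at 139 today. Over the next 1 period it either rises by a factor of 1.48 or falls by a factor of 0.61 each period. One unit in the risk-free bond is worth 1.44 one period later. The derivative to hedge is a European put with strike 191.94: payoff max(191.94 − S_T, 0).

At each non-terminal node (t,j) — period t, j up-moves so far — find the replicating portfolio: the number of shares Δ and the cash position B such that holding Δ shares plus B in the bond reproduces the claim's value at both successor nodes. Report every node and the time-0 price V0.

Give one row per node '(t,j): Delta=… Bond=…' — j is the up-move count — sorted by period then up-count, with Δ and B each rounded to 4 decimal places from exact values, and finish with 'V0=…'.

(0,0): Delta=-0.8860 Bond=126.5821
V0=3.4211

Risk-neutral probability p* = (R−d)/(u−d) = (1.44−0.61)/(1.48−0.61) = 0.9540.
Terminal values V(1,·): V(1,0)=107.1500, V(1,1)=0.0000
  t=0,j=0: stock 139.0000 → up 205.7200 (V=0.0000), down 84.7900 (V=107.1500). Price 3.4211; hedge Δ=-0.8860, bond B=126.5821.
The time-0 hedge costs 3.4211, which is the no-arbitrage price.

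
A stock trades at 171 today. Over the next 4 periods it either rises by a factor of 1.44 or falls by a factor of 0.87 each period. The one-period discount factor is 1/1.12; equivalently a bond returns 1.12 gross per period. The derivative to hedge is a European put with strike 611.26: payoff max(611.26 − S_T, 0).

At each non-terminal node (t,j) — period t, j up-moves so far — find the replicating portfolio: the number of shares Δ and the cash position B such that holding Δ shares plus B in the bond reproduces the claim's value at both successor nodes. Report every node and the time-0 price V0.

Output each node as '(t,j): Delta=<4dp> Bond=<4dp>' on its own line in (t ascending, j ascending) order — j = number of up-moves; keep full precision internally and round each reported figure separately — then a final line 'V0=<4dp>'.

(0,0): Delta=-0.9236 Bond=378.3179
(1,0): Delta=-1.0000 Bond=435.0828
(1,1): Delta=-0.8645 Bond=409.1665
(2,0): Delta=-1.0000 Bond=487.2927
(2,1): Delta=-1.0000 Bond=487.2927
(2,2): Delta=-0.7597 Bond=421.1129
(3,0): Delta=-1.0000 Bond=545.7679
(3,1): Delta=-1.0000 Bond=545.7679
(3,2): Delta=-1.0000 Bond=545.7679
(3,3): Delta=-0.5739 Bond=376.7710
V0=220.3831

The replicating-portfolio and risk-neutral prices coincide; use p* = (1.12−0.87)/(1.44−0.87) = 0.4386 for the latter.
Payoff layer (t=4): V(4,0)=513.2945, V(4,1)=449.1102, V(4,2)=342.8742, V(4,3)=167.0352, V(4,4)=0.0000
Node (3,0) S=112.6040: V=(p*·449.1102+(1−p*)·513.2945)/1.12=433.1638; Δ=(449.1102−513.2945)/(162.1498−97.9655)=-1.0000; B=V−Δ·S=545.7679
Node (3,1) S=186.3791: V=(p*·342.8742+(1−p*)·449.1102)/1.12=359.3888; Δ=(342.8742−449.1102)/(268.3858−162.1498)=-1.0000; B=V−Δ·S=545.7679
Node (3,2) S=308.4895: V=(p*·167.0352+(1−p*)·342.8742)/1.12=237.2784; Δ=(167.0352−342.8742)/(444.2248−268.3858)=-1.0000; B=V−Δ·S=545.7679
Node (3,3) S=510.6033: V=(p*·0.0000+(1−p*)·167.0352)/1.12=83.7269; Δ=(0.0000−167.0352)/(735.2687−444.2248)=-0.5739; B=V−Δ·S=376.7710
Node (2,0) S=129.4299: V=(p*·359.3888+(1−p*)·433.1638)/1.12=357.8628; Δ=(359.3888−433.1638)/(186.3791−112.6040)=-1.0000; B=V−Δ·S=487.2927
Node (2,1) S=214.2288: V=(p*·237.2784+(1−p*)·359.3888)/1.12=273.0639; Δ=(237.2784−359.3888)/(308.4895−186.3791)=-1.0000; B=V−Δ·S=487.2927
Node (2,2) S=354.5856: V=(p*·83.7269+(1−p*)·237.2784)/1.12=151.7243; Δ=(83.7269−237.2784)/(510.6033−308.4895)=-0.7597; B=V−Δ·S=421.1129
Node (1,0) S=148.7700: V=(p*·273.0639+(1−p*)·357.8628)/1.12=286.3128; Δ=(273.0639−357.8628)/(214.2288−129.4299)=-1.0000; B=V−Δ·S=435.0828
Node (1,1) S=246.2400: V=(p*·151.7243+(1−p*)·273.0639)/1.12=196.2900; Δ=(151.7243−273.0639)/(354.5856−214.2288)=-0.8645; B=V−Δ·S=409.1665
Node (0,0) S=171.0000: V=(p*·196.2900+(1−p*)·286.3128)/1.12=220.3831; Δ=(196.2900−286.3128)/(246.2400−148.7700)=-0.9236; B=V−Δ·S=378.3179
Root portfolio cost Δ·171+B reproduces V0=220.3831.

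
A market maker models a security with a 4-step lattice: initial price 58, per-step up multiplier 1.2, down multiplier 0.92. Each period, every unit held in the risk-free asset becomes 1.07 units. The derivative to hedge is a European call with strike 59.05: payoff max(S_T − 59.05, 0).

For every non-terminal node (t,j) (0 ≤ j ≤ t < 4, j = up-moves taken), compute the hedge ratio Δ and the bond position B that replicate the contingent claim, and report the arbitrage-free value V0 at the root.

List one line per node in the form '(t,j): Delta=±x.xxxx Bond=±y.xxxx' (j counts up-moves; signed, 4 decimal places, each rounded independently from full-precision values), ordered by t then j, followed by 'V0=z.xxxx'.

(0,0): Delta=0.8519 Bond=-35.0430
(1,0): Delta=0.6995 Bond=-29.3657
(1,1): Delta=0.9531 Bond=-44.5424
(2,0): Delta=0.4240 Bond=-17.8977
(2,1): Delta=0.8825 Bond=-43.1417
(2,2): Delta=1.0000 Bond=-51.5766
(3,0): Delta=0.0000 Bond=0.0000
(3,1): Delta=0.7058 Bond=-35.7477
(3,2): Delta=1.0000 Bond=-55.1869
(3,3): Delta=1.0000 Bond=-55.1869
V0=14.3654

No-arbitrage ⇒ martingale measure with p* = (R−d)/(u−d) = 0.5357.
Terminal values V(4,·): V(4,0)=0.0000, V(4,1)=0.0000, V(4,2)=11.6413, V(4,3)=33.1561, V(4,4)=61.2188
Node (3,0) S=45.1639: V=(p*·0.0000+(1−p*)·0.0000)/1.07=0.0000; Δ=(0.0000−0.0000)/(54.1967−41.5508)=0.0000; B=V−Δ·S=0.0000
Node (3,1) S=58.9094: V=(p*·11.6413+(1−p*)·0.0000)/1.07=5.8284; Δ=(11.6413−0.0000)/(70.6913−54.1967)=0.7058; B=V−Δ·S=-35.7477
Node (3,2) S=76.8384: V=(p*·33.1561+(1−p*)·11.6413)/1.07=21.6515; Δ=(33.1561−11.6413)/(92.2061−70.6913)=1.0000; B=V−Δ·S=-55.1869
Node (3,3) S=100.2240: V=(p*·61.2188+(1−p*)·33.1561)/1.07=45.0371; Δ=(61.2188−33.1561)/(120.2688−92.2061)=1.0000; B=V−Δ·S=-55.1869
Node (2,0) S=49.0912: V=(p*·5.8284+(1−p*)·0.0000)/1.07=2.9181; Δ=(5.8284−0.0000)/(58.9094−45.1639)=0.4240; B=V−Δ·S=-17.8977
Node (2,1) S=64.0320: V=(p*·21.6515+(1−p*)·5.8284)/1.07=13.3692; Δ=(21.6515−5.8284)/(76.8384−58.9094)=0.8825; B=V−Δ·S=-43.1417
Node (2,2) S=83.5200: V=(p*·45.0371+(1−p*)·21.6515)/1.07=31.9434; Δ=(45.0371−21.6515)/(100.2240−76.8384)=1.0000; B=V−Δ·S=-51.5766
Node (1,0) S=53.3600: V=(p*·13.3692+(1−p*)·2.9181)/1.07=7.9597; Δ=(13.3692−2.9181)/(64.0320−49.0912)=0.6995; B=V−Δ·S=-29.3657
Node (1,1) S=69.6000: V=(p*·31.9434+(1−p*)·13.3692)/1.07=21.7941; Δ=(31.9434−13.3692)/(83.5200−64.0320)=0.9531; B=V−Δ·S=-44.5424
Node (0,0) S=58.0000: V=(p*·21.7941+(1−p*)·7.9597)/1.07=14.3654; Δ=(21.7941−7.9597)/(69.6000−53.3600)=0.8519; B=V−Δ·S=-35.0430
Root portfolio cost Δ·58+B reproduces V0=14.3654.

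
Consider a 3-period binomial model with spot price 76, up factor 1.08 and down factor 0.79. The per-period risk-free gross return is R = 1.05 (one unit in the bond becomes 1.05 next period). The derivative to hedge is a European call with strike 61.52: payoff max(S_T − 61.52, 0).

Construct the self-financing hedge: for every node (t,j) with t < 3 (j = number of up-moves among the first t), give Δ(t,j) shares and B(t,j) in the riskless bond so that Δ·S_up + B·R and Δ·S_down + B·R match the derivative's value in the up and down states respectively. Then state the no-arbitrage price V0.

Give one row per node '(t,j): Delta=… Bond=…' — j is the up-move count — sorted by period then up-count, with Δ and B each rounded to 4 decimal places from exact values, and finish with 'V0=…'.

The replicating-portfolio and risk-neutral prices coincide; use p* = (1.05−0.79)/(1.08−0.79) = 0.8966 for the latter.
Payoff layer (t=3): V(3,0)=0.0000, V(3,1)=0.0000, V(3,2)=8.5107, V(3,3)=34.2181
(2,0): S=47.4316. Δ = (V_up−V_dn)/(S_up−S_dn) = (0.0000−0.0000)/(51.2261−37.4710) = 0.0000. V = [p*·0.0000 + (1−p*)·0.0000]/1.05 = 0.0000. B = V − Δ·S = 0.0000.
(2,1): S=64.8432. Δ = (V_up−V_dn)/(S_up−S_dn) = (8.5107−0.0000)/(70.0307−51.2261) = 0.4526. V = [p*·8.5107 + (1−p*)·0.0000]/1.05 = 7.2669. B = V − Δ·S = -22.0802.
(2,2): S=88.6464. Δ = (V_up−V_dn)/(S_up−S_dn) = (34.2181−8.5107)/(95.7381−70.0307) = 1.0000. V = [p*·34.2181 + (1−p*)·8.5107]/1.05 = 30.0559. B = V − Δ·S = -58.5905.
(1,0): S=60.0400. Δ = (V_up−V_dn)/(S_up−S_dn) = (7.2669−0.0000)/(64.8432−47.4316) = 0.4174. V = [p*·7.2669 + (1−p*)·0.0000]/1.05 = 6.2049. B = V − Δ·S = -18.8534.
(1,1): S=82.0800. Δ = (V_up−V_dn)/(S_up−S_dn) = (30.0559−7.2669)/(88.6464−64.8432) = 0.9574. V = [p*·30.0559 + (1−p*)·7.2669]/1.05 = 26.3795. B = V − Δ·S = -52.2034.
(0,0): S=76.0000. Δ = (V_up−V_dn)/(S_up−S_dn) = (26.3795−6.2049)/(82.0800−60.0400) = 0.9154. V = [p*·26.3795 + (1−p*)·6.2049]/1.05 = 23.1357. B = V − Δ·S = -46.4318.
Check: Δ(0,0)·S0 + B(0,0) = 23.1357 = V0.

(0,0): Delta=0.9154 Bond=-46.4318
(1,0): Delta=0.4174 Bond=-18.8534
(1,1): Delta=0.9574 Bond=-52.2034
(2,0): Delta=0.0000 Bond=0.0000
(2,1): Delta=0.4526 Bond=-22.0802
(2,2): Delta=1.0000 Bond=-58.5905
V0=23.1357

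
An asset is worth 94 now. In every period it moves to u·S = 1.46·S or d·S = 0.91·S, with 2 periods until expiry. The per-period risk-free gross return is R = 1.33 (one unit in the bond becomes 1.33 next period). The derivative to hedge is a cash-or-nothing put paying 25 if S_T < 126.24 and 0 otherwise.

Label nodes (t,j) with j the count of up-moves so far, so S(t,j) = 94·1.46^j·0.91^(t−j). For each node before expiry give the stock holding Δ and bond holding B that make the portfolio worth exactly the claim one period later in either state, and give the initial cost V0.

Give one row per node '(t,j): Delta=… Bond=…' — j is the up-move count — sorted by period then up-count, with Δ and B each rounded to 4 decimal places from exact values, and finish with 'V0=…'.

(0,0): Delta=-0.2776 Bond=31.9898
(1,0): Delta=0.0000 Bond=18.7970
(1,1): Delta=-0.3312 Bond=49.8975
V0=5.8915

The replicating-portfolio and risk-neutral prices coincide; use p* = (1.33−0.91)/(1.46−0.91) = 0.7636 for the latter.
Terminal values V(2,·): V(2,0)=25.0000, V(2,1)=25.0000, V(2,2)=0.0000
  t=1,j=0: stock 85.5400 → up 124.8884 (V=25.0000), down 77.8414 (V=25.0000). Price 18.7970; hedge Δ=0.0000, bond B=18.7970.
  t=1,j=1: stock 137.2400 → up 200.3704 (V=0.0000), down 124.8884 (V=25.0000). Price 4.4429; hedge Δ=-0.3312, bond B=49.8975.
  t=0,j=0: stock 94.0000 → up 137.2400 (V=4.4429), down 85.5400 (V=18.7970). Price 5.8915; hedge Δ=-0.2776, bond B=31.9898.
Self-financing check: at every node Δ·S+B equals the discounted successor values.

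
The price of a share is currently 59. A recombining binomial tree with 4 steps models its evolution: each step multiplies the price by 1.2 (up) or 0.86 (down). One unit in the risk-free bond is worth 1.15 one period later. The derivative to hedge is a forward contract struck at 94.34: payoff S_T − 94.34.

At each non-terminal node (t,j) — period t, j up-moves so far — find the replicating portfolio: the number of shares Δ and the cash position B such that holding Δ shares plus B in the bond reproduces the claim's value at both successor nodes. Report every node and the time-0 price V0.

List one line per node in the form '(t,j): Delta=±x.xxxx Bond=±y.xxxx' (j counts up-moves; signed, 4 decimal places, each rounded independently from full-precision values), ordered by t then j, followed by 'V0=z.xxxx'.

Since d<R<u, set p* = (R−d)/(u−d) = 0.8529; price each node as the discounted p*-expectation of its children.
Terminal payoffs: V(4,0)=-62.0665, V(4,1)=-49.3072, V(4,2)=-31.5036, V(4,3)=-6.6613, V(4,4)=28.0024
(3,0): S=37.5273. Δ = (V_up−V_dn)/(S_up−S_dn) = (-49.3072−-62.0665)/(45.0328−32.2735) = 1.0000. V = [p*·-49.3072 + (1−p*)·-62.0665]/1.15 = -44.5075. B = V − Δ·S = -82.0348.
(3,1): S=52.3637. Δ = (V_up−V_dn)/(S_up−S_dn) = (-31.5036−-49.3072)/(62.8364−45.0328) = 1.0000. V = [p*·-31.5036 + (1−p*)·-49.3072]/1.15 = -29.6711. B = V − Δ·S = -82.0348.
(3,2): S=73.0656. Δ = (V_up−V_dn)/(S_up−S_dn) = (-6.6613−-31.5036)/(87.6787−62.8364) = 1.0000. V = [p*·-6.6613 + (1−p*)·-31.5036]/1.15 = -8.9692. B = V − Δ·S = -82.0348.
(3,3): S=101.9520. Δ = (V_up−V_dn)/(S_up−S_dn) = (28.0024−-6.6613)/(122.3424−87.6787) = 1.0000. V = [p*·28.0024 + (1−p*)·-6.6613]/1.15 = 19.9172. B = V − Δ·S = -82.0348.
(2,0): S=43.6364. Δ = (V_up−V_dn)/(S_up−S_dn) = (-29.6711−-44.5075)/(52.3637−37.5273) = 1.0000. V = [p*·-29.6711 + (1−p*)·-44.5075]/1.15 = -27.6982. B = V − Δ·S = -71.3346.
(2,1): S=60.8880. Δ = (V_up−V_dn)/(S_up−S_dn) = (-8.9692−-29.6711)/(73.0656−52.3637) = 1.0000. V = [p*·-8.9692 + (1−p*)·-29.6711]/1.15 = -10.4466. B = V − Δ·S = -71.3346.
(2,2): S=84.9600. Δ = (V_up−V_dn)/(S_up−S_dn) = (19.9172−-8.9692)/(101.9520−73.0656) = 1.0000. V = [p*·19.9172 + (1−p*)·-8.9692]/1.15 = 13.6254. B = V − Δ·S = -71.3346.
(1,0): S=50.7400. Δ = (V_up−V_dn)/(S_up−S_dn) = (-10.4466−-27.6982)/(60.8880−43.6364) = 1.0000. V = [p*·-10.4466 + (1−p*)·-27.6982]/1.15 = -11.2901. B = V − Δ·S = -62.0301.
(1,1): S=70.8000. Δ = (V_up−V_dn)/(S_up−S_dn) = (13.6254−-10.4466)/(84.9600−60.8880) = 1.0000. V = [p*·13.6254 + (1−p*)·-10.4466]/1.15 = 8.7699. B = V − Δ·S = -62.0301.
(0,0): S=59.0000. Δ = (V_up−V_dn)/(S_up−S_dn) = (8.7699−-11.2901)/(70.8000−50.7400) = 1.0000. V = [p*·8.7699 + (1−p*)·-11.2901]/1.15 = 5.0608. B = V − Δ·S = -53.9392.
Self-financing check: at every node Δ·S+B equals the discounted successor values.

(0,0): Delta=1.0000 Bond=-53.9392
(1,0): Delta=1.0000 Bond=-62.0301
(1,1): Delta=1.0000 Bond=-62.0301
(2,0): Delta=1.0000 Bond=-71.3346
(2,1): Delta=1.0000 Bond=-71.3346
(2,2): Delta=1.0000 Bond=-71.3346
(3,0): Delta=1.0000 Bond=-82.0348
(3,1): Delta=1.0000 Bond=-82.0348
(3,2): Delta=1.0000 Bond=-82.0348
(3,3): Delta=1.0000 Bond=-82.0348
V0=5.0608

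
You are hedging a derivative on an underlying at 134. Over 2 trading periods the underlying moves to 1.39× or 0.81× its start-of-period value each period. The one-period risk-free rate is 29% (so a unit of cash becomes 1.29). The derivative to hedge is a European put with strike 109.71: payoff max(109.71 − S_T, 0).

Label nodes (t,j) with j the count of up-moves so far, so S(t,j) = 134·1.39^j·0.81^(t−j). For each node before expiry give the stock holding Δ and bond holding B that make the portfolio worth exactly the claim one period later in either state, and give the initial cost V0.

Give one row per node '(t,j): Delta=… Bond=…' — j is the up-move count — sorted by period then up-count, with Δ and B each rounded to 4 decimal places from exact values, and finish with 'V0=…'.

The replicating-portfolio and risk-neutral prices coincide; use p* = (1.29−0.81)/(1.39−0.81) = 0.8276 for the latter.
At expiry t=2: V(2,0)=21.7926, V(2,1)=0.0000, V(2,2)=0.0000
Node (1,0) S=108.5400: V=(p*·0.0000+(1−p*)·21.7926)/1.29=2.9127; Δ=(0.0000−21.7926)/(150.8706−87.9174)=-0.3462; B=V−Δ·S=40.4861
Node (1,1) S=186.2600: V=(p*·0.0000+(1−p*)·0.0000)/1.29=0.0000; Δ=(0.0000−0.0000)/(258.9014−150.8706)=0.0000; B=V−Δ·S=0.0000
Node (0,0) S=134.0000: V=(p*·0.0000+(1−p*)·2.9127)/1.29=0.3893; Δ=(0.0000−2.9127)/(186.2600−108.5400)=-0.0375; B=V−Δ·S=5.4111
Each (Δ,B) replicates both successor values, so the strategy is self-financing and V0 is arbitrage-free.

(0,0): Delta=-0.0375 Bond=5.4111
(1,0): Delta=-0.3462 Bond=40.4861
(1,1): Delta=0.0000 Bond=0.0000
V0=0.3893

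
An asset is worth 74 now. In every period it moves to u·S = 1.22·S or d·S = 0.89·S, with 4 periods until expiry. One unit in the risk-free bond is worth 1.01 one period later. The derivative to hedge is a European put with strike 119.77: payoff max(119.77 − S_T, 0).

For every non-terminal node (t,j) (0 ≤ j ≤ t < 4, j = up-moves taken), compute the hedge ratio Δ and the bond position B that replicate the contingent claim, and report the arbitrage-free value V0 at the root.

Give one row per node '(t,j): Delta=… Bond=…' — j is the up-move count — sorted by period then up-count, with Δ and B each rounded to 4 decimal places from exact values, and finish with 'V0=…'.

Risk-neutral probability p* = (R−d)/(u−d) = (1.01−0.89)/(1.22−0.89) = 0.3636.
Terminal payoffs: V(4,0)=73.3407, V(4,1)=56.1254, V(4,2)=32.5268, V(4,3)=0.1783, V(4,4)=0.0000
Node (3,0) S=52.1677: V=(p*·56.1254+(1−p*)·73.3407)/1.01=66.4165; Δ=(56.1254−73.3407)/(63.6446−46.4293)=-1.0000; B=V−Δ·S=118.5842
Node (3,1) S=71.5108: V=(p*·32.5268+(1−p*)·56.1254)/1.01=47.0734; Δ=(32.5268−56.1254)/(87.2432−63.6446)=-1.0000; B=V−Δ·S=118.5842
Node (3,2) S=98.0260: V=(p*·0.1783+(1−p*)·32.5268)/1.01=20.5581; Δ=(0.1783−32.5268)/(119.5917−87.2432)=-1.0000; B=V−Δ·S=118.5842
Node (3,3) S=134.3728: V=(p*·0.0000+(1−p*)·0.1783)/1.01=0.1123; Δ=(0.0000−0.1783)/(163.9348−119.5917)=-0.0040; B=V−Δ·S=0.6525
Node (2,0) S=58.6154: V=(p*·47.0734+(1−p*)·66.4165)/1.01=58.7947; Δ=(47.0734−66.4165)/(71.5108−52.1677)=-1.0000; B=V−Δ·S=117.4101
Node (2,1) S=80.3492: V=(p*·20.5581+(1−p*)·47.0734)/1.01=37.0609; Δ=(20.5581−47.0734)/(98.0260−71.5108)=-1.0000; B=V−Δ·S=117.4101
Node (2,2) S=110.1416: V=(p*·0.1123+(1−p*)·20.5581)/1.01=12.9934; Δ=(0.1123−20.5581)/(134.3728−98.0260)=-0.5625; B=V−Δ·S=74.9504
Node (1,0) S=65.8600: V=(p*·37.0609+(1−p*)·58.7947)/1.01=50.3876; Δ=(37.0609−58.7947)/(80.3492−58.6154)=-1.0000; B=V−Δ·S=116.2476
Node (1,1) S=90.2800: V=(p*·12.9934+(1−p*)·37.0609)/1.01=28.0288; Δ=(12.9934−37.0609)/(110.1416−80.3492)=-0.8078; B=V−Δ·S=100.9606
Node (0,0) S=74.0000: V=(p*·28.0288+(1−p*)·50.3876)/1.01=41.8387; Δ=(28.0288−50.3876)/(90.2800−65.8600)=-0.9156; B=V−Δ·S=109.5927
Each (Δ,B) replicates both successor values, so the strategy is self-financing and V0 is arbitrage-free.

(0,0): Delta=-0.9156 Bond=109.5927
(1,0): Delta=-1.0000 Bond=116.2476
(1,1): Delta=-0.8078 Bond=100.9606
(2,0): Delta=-1.0000 Bond=117.4101
(2,1): Delta=-1.0000 Bond=117.4101
(2,2): Delta=-0.5625 Bond=74.9504
(3,0): Delta=-1.0000 Bond=118.5842
(3,1): Delta=-1.0000 Bond=118.5842
(3,2): Delta=-1.0000 Bond=118.5842
(3,3): Delta=-0.0040 Bond=0.6525
V0=41.8387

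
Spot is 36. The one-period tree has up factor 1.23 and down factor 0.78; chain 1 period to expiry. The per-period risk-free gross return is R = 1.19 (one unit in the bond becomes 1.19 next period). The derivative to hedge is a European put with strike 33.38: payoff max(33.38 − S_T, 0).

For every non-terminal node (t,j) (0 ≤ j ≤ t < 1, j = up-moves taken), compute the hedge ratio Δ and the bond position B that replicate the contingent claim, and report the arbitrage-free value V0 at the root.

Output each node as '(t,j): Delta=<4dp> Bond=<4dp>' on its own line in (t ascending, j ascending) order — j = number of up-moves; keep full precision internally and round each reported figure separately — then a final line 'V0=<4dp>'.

Since d<R<u, set p* = (R−d)/(u−d) = 0.9111; price each node as the discounted p*-expectation of its children.
Terminal values V(1,·): V(1,0)=5.3000, V(1,1)=0.0000
  t=0,j=0: stock 36.0000 → up 44.2800 (V=0.0000), down 28.0800 (V=5.3000). Price 0.3959; hedge Δ=-0.3272, bond B=12.1737.
The time-0 hedge costs 0.3959, which is the no-arbitrage price.

(0,0): Delta=-0.3272 Bond=12.1737
V0=0.3959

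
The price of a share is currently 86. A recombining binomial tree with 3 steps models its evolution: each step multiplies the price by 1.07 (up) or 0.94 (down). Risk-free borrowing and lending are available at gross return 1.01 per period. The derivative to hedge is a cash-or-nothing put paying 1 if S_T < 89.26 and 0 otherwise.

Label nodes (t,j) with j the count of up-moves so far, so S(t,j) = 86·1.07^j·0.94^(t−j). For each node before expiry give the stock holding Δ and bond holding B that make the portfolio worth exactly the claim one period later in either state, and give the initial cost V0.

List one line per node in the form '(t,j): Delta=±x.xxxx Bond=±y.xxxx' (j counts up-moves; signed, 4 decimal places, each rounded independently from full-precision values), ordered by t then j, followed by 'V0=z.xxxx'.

The replicating-portfolio and risk-neutral prices coincide; use p* = (1.01−0.94)/(1.07−0.94) = 0.5385 for the latter.
Terminal values V(3,·): V(3,0)=1.0000, V(3,1)=1.0000, V(3,2)=0.0000, V(3,3)=0.0000
(2,0): S=75.9896. Δ = (V_up−V_dn)/(S_up−S_dn) = (1.0000−1.0000)/(81.3089−71.4302) = 0.0000. V = [p*·1.0000 + (1−p*)·1.0000]/1.01 = 0.9901. B = V − Δ·S = 0.9901.
(2,1): S=86.4988. Δ = (V_up−V_dn)/(S_up−S_dn) = (0.0000−1.0000)/(92.5537−81.3089) = -0.0889. V = [p*·0.0000 + (1−p*)·1.0000]/1.01 = 0.4570. B = V − Δ·S = 8.1493.
(2,2): S=98.4614. Δ = (V_up−V_dn)/(S_up−S_dn) = (0.0000−0.0000)/(105.3537−92.5537) = 0.0000. V = [p*·0.0000 + (1−p*)·0.0000]/1.01 = 0.0000. B = V − Δ·S = 0.0000.
(1,0): S=80.8400. Δ = (V_up−V_dn)/(S_up−S_dn) = (0.4570−0.9901)/(86.4988−75.9896) = -0.0507. V = [p*·0.4570 + (1−p*)·0.9901]/1.01 = 0.6961. B = V − Δ·S = 4.7971.
(1,1): S=92.0200. Δ = (V_up−V_dn)/(S_up−S_dn) = (0.0000−0.4570)/(98.4614−86.4988) = -0.0382. V = [p*·0.0000 + (1−p*)·0.4570]/1.01 = 0.2088. B = V − Δ·S = 3.7240.
(0,0): S=86.0000. Δ = (V_up−V_dn)/(S_up−S_dn) = (0.2088−0.6961)/(92.0200−80.8400) = -0.0436. V = [p*·0.2088 + (1−p*)·0.6961]/1.01 = 0.4294. B = V − Δ·S = 4.1775.
Self-financing check: at every node Δ·S+B equals the discounted successor values.

(0,0): Delta=-0.0436 Bond=4.1775
(1,0): Delta=-0.0507 Bond=4.7971
(1,1): Delta=-0.0382 Bond=3.7240
(2,0): Delta=0.0000 Bond=0.9901
(2,1): Delta=-0.0889 Bond=8.1493
(2,2): Delta=0.0000 Bond=0.0000
V0=0.4294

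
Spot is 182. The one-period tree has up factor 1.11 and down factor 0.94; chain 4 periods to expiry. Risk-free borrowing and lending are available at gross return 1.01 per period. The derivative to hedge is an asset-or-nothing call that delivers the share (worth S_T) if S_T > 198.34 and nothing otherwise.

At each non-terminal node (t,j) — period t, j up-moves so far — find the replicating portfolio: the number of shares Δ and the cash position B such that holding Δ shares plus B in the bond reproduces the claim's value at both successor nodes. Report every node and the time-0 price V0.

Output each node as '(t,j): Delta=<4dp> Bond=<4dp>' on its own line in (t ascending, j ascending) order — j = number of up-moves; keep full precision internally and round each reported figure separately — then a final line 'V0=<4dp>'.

No-arbitrage ⇒ martingale measure with p* = (R−d)/(u−d) = 0.4118.
Payoff layer (t=4): V(4,0)=0.0000, V(4,1)=0.0000, V(4,2)=0.0000, V(4,3)=233.9743, V(4,4)=276.2888
  t=3,j=0: stock 151.1663 → up 167.7946 (V=0.0000), down 142.0963 (V=0.0000). Price 0.0000; hedge Δ=0.0000, bond B=0.0000.
  t=3,j=1: stock 178.5049 → up 198.1404 (V=0.0000), down 167.7946 (V=0.0000). Price 0.0000; hedge Δ=0.0000, bond B=0.0000.
  t=3,j=2: stock 210.7877 → up 233.9743 (V=233.9743), down 198.1404 (V=0.0000). Price 95.3885; hedge Δ=6.5294, bond B=-1280.9310.
  t=3,j=3: stock 248.9088 → up 276.2888 (V=276.2888), down 233.9743 (V=233.9743). Price 248.9088; hedge Δ=1.0000, bond B=0.0000.
  t=2,j=0: stock 160.8152 → up 178.5049 (V=0.0000), down 151.1663 (V=0.0000). Price 0.0000; hedge Δ=0.0000, bond B=0.0000.
  t=2,j=1: stock 189.8988 → up 210.7877 (V=95.3885), down 178.5049 (V=0.0000). Price 38.8887; hedge Δ=2.9548, bond B=-522.2200.
  t=2,j=2: stock 224.2422 → up 248.9088 (V=248.9088), down 210.7877 (V=95.3885). Price 157.0324; hedge Δ=4.0272, bond B=-746.0285.
  t=1,j=0: stock 171.0800 → up 189.8988 (V=38.8887), down 160.8152 (V=0.0000). Price 15.8545; hedge Δ=1.3371, bond B=-212.9027.
  t=1,j=1: stock 202.0200 → up 224.2422 (V=157.0324), down 189.8988 (V=38.8887). Price 86.6694; hedge Δ=3.4401, bond B=-608.2935.
  t=0,j=0: stock 182.0000 → up 202.0200 (V=86.6694), down 171.0800 (V=15.8545). Price 44.5679; hedge Δ=2.2888, bond B=-371.9908.
Check: Δ(0,0)·S0 + B(0,0) = 44.5679 = V0.

(0,0): Delta=2.2888 Bond=-371.9908
(1,0): Delta=1.3371 Bond=-212.9027
(1,1): Delta=3.4401 Bond=-608.2935
(2,0): Delta=0.0000 Bond=0.0000
(2,1): Delta=2.9548 Bond=-522.2200
(2,2): Delta=4.0272 Bond=-746.0285
(3,0): Delta=0.0000 Bond=0.0000
(3,1): Delta=0.0000 Bond=0.0000
(3,2): Delta=6.5294 Bond=-1280.9310
(3,3): Delta=1.0000 Bond=0.0000
V0=44.5679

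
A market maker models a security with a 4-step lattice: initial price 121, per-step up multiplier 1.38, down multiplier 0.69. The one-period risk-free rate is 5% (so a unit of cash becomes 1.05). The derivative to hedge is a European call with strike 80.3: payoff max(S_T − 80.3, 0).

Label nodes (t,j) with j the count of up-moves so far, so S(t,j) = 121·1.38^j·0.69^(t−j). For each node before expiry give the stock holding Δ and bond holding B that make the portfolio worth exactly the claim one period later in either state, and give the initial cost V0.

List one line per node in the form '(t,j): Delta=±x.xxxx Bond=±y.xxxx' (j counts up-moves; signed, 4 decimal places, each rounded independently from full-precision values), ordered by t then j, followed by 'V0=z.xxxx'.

Risk-neutral probability p* = (R−d)/(u−d) = (1.05−0.69)/(1.38−0.69) = 0.5217.
Terminal values V(4,·): V(4,0)=0.0000, V(4,1)=0.0000, V(4,2)=29.4089, V(4,3)=139.1177, V(4,4)=358.5355
(3,0): S=39.7496. Δ = (V_up−V_dn)/(S_up−S_dn) = (0.0000−0.0000)/(54.8544−27.4272) = 0.0000. V = [p*·0.0000 + (1−p*)·0.0000]/1.05 = 0.0000. B = V − Δ·S = 0.0000.
(3,1): S=79.4992. Δ = (V_up−V_dn)/(S_up−S_dn) = (29.4089−0.0000)/(109.7089−54.8544) = 0.5361. V = [p*·29.4089 + (1−p*)·0.0000]/1.05 = 14.6131. B = V − Δ·S = -28.0084.
(3,2): S=158.9984. Δ = (V_up−V_dn)/(S_up−S_dn) = (139.1177−29.4089)/(219.4177−109.7089) = 1.0000. V = [p*·139.1177 + (1−p*)·29.4089]/1.05 = 82.5222. B = V − Δ·S = -76.4762.
(3,3): S=317.9967. Δ = (V_up−V_dn)/(S_up−S_dn) = (358.5355−139.1177)/(438.8355−219.4177) = 1.0000. V = [p*·358.5355 + (1−p*)·139.1177]/1.05 = 241.5205. B = V − Δ·S = -76.4762.
(2,0): S=57.6081. Δ = (V_up−V_dn)/(S_up−S_dn) = (14.6131−0.0000)/(79.4992−39.7496) = 0.3676. V = [p*·14.6131 + (1−p*)·0.0000]/1.05 = 7.2612. B = V − Δ·S = -13.9172.
(2,1): S=115.2162. Δ = (V_up−V_dn)/(S_up−S_dn) = (82.5222−14.6131)/(158.9984−79.4992) = 0.8542. V = [p*·82.5222 + (1−p*)·14.6131]/1.05 = 47.6609. B = V − Δ·S = -50.7581.
(2,2): S=230.4324. Δ = (V_up−V_dn)/(S_up−S_dn) = (241.5205−82.5222)/(317.9967−158.9984) = 1.0000. V = [p*·241.5205 + (1−p*)·82.5222]/1.05 = 157.5979. B = V − Δ·S = -72.8345.
(1,0): S=83.4900. Δ = (V_up−V_dn)/(S_up−S_dn) = (47.6609−7.2612)/(115.2162−57.6081) = 0.7013. V = [p*·47.6609 + (1−p*)·7.2612]/1.05 = 26.9898. B = V − Δ·S = -31.5605.
(1,1): S=166.9800. Δ = (V_up−V_dn)/(S_up−S_dn) = (157.5979−47.6609)/(230.4324−115.2162) = 0.9542. V = [p*·157.5979 + (1−p*)·47.6609]/1.05 = 100.0184. B = V − Δ·S = -59.3107.
(0,0): S=121.0000. Δ = (V_up−V_dn)/(S_up−S_dn) = (100.0184−26.9898)/(166.9800−83.4900) = 0.8747. V = [p*·100.0184 + (1−p*)·26.9898]/1.05 = 61.9921. B = V − Δ·S = -43.8465.
Check: Δ(0,0)·S0 + B(0,0) = 61.9921 = V0.

(0,0): Delta=0.8747 Bond=-43.8465
(1,0): Delta=0.7013 Bond=-31.5605
(1,1): Delta=0.9542 Bond=-59.3107
(2,0): Delta=0.3676 Bond=-13.9172
(2,1): Delta=0.8542 Bond=-50.7581
(2,2): Delta=1.0000 Bond=-72.8345
(3,0): Delta=0.0000 Bond=0.0000
(3,1): Delta=0.5361 Bond=-28.0084
(3,2): Delta=1.0000 Bond=-76.4762
(3,3): Delta=1.0000 Bond=-76.4762
V0=61.9921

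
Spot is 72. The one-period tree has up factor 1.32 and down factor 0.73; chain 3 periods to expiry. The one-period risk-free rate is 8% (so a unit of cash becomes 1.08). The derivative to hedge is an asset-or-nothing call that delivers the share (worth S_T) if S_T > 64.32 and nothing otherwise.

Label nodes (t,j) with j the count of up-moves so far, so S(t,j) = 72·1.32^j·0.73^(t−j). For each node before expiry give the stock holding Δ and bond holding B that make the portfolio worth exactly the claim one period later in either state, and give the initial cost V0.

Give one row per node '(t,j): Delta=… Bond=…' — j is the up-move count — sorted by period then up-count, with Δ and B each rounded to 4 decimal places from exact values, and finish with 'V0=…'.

Since d<R<u, set p* = (R−d)/(u−d) = 0.5932; price each node as the discounted p*-expectation of its children.
Terminal payoffs: V(3,0)=0.0000, V(3,1)=0.0000, V(3,2)=91.5805, V(3,3)=165.5977
  t=2,j=0: stock 38.3688 → up 50.6468 (V=0.0000), down 28.0092 (V=0.0000). Price 0.0000; hedge Δ=0.0000, bond B=0.0000.
  t=2,j=1: stock 69.3792 → up 91.5805 (V=91.5805), down 50.6468 (V=0.0000). Price 50.3032; hedge Δ=2.2373, bond B=-104.9181.
  t=2,j=2: stock 125.4528 → up 165.5977 (V=165.5977), down 91.5805 (V=91.5805). Price 125.4528; hedge Δ=1.0000, bond B=0.0000.
  t=1,j=0: stock 52.5600 → up 69.3792 (V=50.3032), down 38.3688 (V=0.0000). Price 27.6304; hedge Δ=1.6221, bond B=-57.6292.
  t=1,j=1: stock 95.0400 → up 125.4528 (V=125.4528), down 69.3792 (V=50.3032). Price 87.8551; hedge Δ=1.3402, bond B=-39.5172.
  t=0,j=0: stock 72.0000 → up 95.0400 (V=87.8551), down 52.5600 (V=27.6304). Price 58.6638; hedge Δ=1.4177, bond B=-43.4118.
Check: Δ(0,0)·S0 + B(0,0) = 58.6638 = V0.

(0,0): Delta=1.4177 Bond=-43.4118
(1,0): Delta=1.6221 Bond=-57.6292
(1,1): Delta=1.3402 Bond=-39.5172
(2,0): Delta=0.0000 Bond=0.0000
(2,1): Delta=2.2373 Bond=-104.9181
(2,2): Delta=1.0000 Bond=0.0000
V0=58.6638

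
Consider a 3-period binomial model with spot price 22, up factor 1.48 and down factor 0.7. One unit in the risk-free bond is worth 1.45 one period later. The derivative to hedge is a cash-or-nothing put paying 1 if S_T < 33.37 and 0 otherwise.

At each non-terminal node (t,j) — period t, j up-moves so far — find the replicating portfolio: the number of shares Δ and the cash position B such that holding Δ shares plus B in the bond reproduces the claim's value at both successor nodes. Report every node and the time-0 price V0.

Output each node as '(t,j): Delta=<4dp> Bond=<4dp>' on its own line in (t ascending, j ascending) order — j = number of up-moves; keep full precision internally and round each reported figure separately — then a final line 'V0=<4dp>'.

The replicating-portfolio and risk-neutral prices coincide; use p* = (1.45−0.7)/(1.48−0.7) = 0.9615 for the latter.
Payoff layer (t=3): V(3,0)=1.0000, V(3,1)=1.0000, V(3,2)=0.0000, V(3,3)=0.0000
Node (2,0) S=10.7800: V=(p*·1.0000+(1−p*)·1.0000)/1.45=0.6897; Δ=(1.0000−1.0000)/(15.9544−7.5460)=0.0000; B=V−Δ·S=0.6897
Node (2,1) S=22.7920: V=(p*·0.0000+(1−p*)·1.0000)/1.45=0.0265; Δ=(0.0000−1.0000)/(33.7322−15.9544)=-0.0563; B=V−Δ·S=1.3086
Node (2,2) S=48.1888: V=(p*·0.0000+(1−p*)·0.0000)/1.45=0.0000; Δ=(0.0000−0.0000)/(71.3194−33.7322)=0.0000; B=V−Δ·S=0.0000
Node (1,0) S=15.4000: V=(p*·0.0265+(1−p*)·0.6897)/1.45=0.0359; Δ=(0.0265−0.6897)/(22.7920−10.7800)=-0.0552; B=V−Δ·S=0.8860
Node (1,1) S=32.5600: V=(p*·0.0000+(1−p*)·0.0265)/1.45=0.0007; Δ=(0.0000−0.0265)/(48.1888−22.7920)=-0.0010; B=V−Δ·S=0.0347
Node (0,0) S=22.0000: V=(p*·0.0007+(1−p*)·0.0359)/1.45=0.0014; Δ=(0.0007−0.0359)/(32.5600−15.4000)=-0.0021; B=V−Δ·S=0.0465
Self-financing check: at every node Δ·S+B equals the discounted successor values.

(0,0): Delta=-0.0021 Bond=0.0465
(1,0): Delta=-0.0552 Bond=0.8860
(1,1): Delta=-0.0010 Bond=0.0347
(2,0): Delta=0.0000 Bond=0.6897
(2,1): Delta=-0.0563 Bond=1.3086
(2,2): Delta=0.0000 Bond=0.0000
V0=0.0014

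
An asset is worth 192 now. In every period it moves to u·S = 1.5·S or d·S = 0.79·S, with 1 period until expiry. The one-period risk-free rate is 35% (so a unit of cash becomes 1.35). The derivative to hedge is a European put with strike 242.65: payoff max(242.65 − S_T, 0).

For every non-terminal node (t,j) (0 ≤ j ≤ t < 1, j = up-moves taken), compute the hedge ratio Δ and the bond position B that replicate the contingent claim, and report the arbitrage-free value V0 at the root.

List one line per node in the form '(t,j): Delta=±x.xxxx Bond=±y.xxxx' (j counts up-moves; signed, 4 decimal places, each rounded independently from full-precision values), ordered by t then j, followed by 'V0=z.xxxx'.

Risk-neutral probability p* = (R−d)/(u−d) = (1.35−0.79)/(1.5−0.79) = 0.7887.
At expiry t=1: V(1,0)=90.9700, V(1,1)=0.0000
  t=0,j=0: stock 192.0000 → up 288.0000 (V=0.0000), down 151.6800 (V=90.9700). Price 14.2363; hedge Δ=-0.6673, bond B=142.3631.
Each (Δ,B) replicates both successor values, so the strategy is self-financing and V0 is arbitrage-free.

(0,0): Delta=-0.6673 Bond=142.3631
V0=14.2363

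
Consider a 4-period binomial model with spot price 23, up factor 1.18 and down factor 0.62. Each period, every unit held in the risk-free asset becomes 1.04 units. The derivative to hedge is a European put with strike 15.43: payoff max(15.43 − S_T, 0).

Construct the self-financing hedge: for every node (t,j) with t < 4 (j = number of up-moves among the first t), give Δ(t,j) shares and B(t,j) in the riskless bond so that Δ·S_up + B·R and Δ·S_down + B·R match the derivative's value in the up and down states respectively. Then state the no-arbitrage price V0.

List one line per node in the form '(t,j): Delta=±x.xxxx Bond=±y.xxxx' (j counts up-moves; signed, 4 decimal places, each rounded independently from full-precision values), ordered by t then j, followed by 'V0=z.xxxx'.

Since d<R<u, set p* = (R−d)/(u−d) = 0.7500; price each node as the discounted p*-expectation of its children.
At expiry t=4: V(4,0)=12.0314, V(4,1)=8.9618, V(4,2)=3.1195, V(4,3)=0.0000, V(4,4)=0.0000
  t=3,j=0: stock 5.4815 → up 6.4682 (V=8.9618), down 3.3986 (V=12.0314). Price 9.3550; hedge Δ=-1.0000, bond B=14.8365.
  t=3,j=1: stock 10.4326 → up 12.3105 (V=3.1195), down 6.4682 (V=8.9618). Price 4.4039; hedge Δ=-1.0000, bond B=14.8365.
  t=3,j=2: stock 19.8556 → up 23.4296 (V=0.0000), down 12.3105 (V=3.1195). Price 0.7499; hedge Δ=-0.2806, bond B=6.3204.
  t=3,j=3: stock 37.7897 → up 44.5919 (V=0.0000), down 23.4296 (V=0.0000). Price 0.0000; hedge Δ=0.0000, bond B=0.0000.
  t=2,j=0: stock 8.8412 → up 10.4326 (V=4.4039), down 5.4815 (V=9.3550). Price 5.4247; hedge Δ=-1.0000, bond B=14.2659.
  t=2,j=1: stock 16.8268 → up 19.8556 (V=0.7499), down 10.4326 (V=4.4039). Price 1.5994; hedge Δ=-0.3878, bond B=8.1245.
  t=2,j=2: stock 32.0252 → up 37.7897 (V=0.0000), down 19.8556 (V=0.7499). Price 0.1803; hedge Δ=-0.0418, bond B=1.5193.
  t=1,j=0: stock 14.2600 → up 16.8268 (V=1.5994), down 8.8412 (V=5.4247). Price 2.4574; hedge Δ=-0.4790, bond B=9.2883.
  t=1,j=1: stock 27.1400 → up 32.0252 (V=0.1803), down 16.8268 (V=1.5994). Price 0.5145; hedge Δ=-0.0934, bond B=3.0487.
  t=0,j=0: stock 23.0000 → up 27.1400 (V=0.5145), down 14.2600 (V=2.4574). Price 0.9617; hedge Δ=-0.1509, bond B=4.4313.
Self-financing check: at every node Δ·S+B equals the discounted successor values.

(0,0): Delta=-0.1509 Bond=4.4313
(1,0): Delta=-0.4790 Bond=9.2883
(1,1): Delta=-0.0934 Bond=3.0487
(2,0): Delta=-1.0000 Bond=14.2659
(2,1): Delta=-0.3878 Bond=8.1245
(2,2): Delta=-0.0418 Bond=1.5193
(3,0): Delta=-1.0000 Bond=14.8365
(3,1): Delta=-1.0000 Bond=14.8365
(3,2): Delta=-0.2806 Bond=6.3204
(3,3): Delta=0.0000 Bond=0.0000
V0=0.9617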